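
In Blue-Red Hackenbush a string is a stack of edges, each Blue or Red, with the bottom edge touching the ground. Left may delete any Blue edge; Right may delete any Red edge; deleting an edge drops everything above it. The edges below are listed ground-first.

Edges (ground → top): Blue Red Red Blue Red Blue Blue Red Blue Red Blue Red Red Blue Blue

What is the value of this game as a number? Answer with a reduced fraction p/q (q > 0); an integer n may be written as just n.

Prefix values for Blue Red Red Blue Red Blue Blue Red Blue Red Blue Red Red Blue Blue via {L|R} + simplicity:
value_1 [B]  L=[0]  R=[]  = 1
value_2 [BR]  L=[0]  R=[1]  = 1/2
value_3 [BRR]  L=[0]  R=[1/2 1]  = 1/4
value_4 [BRRB]  L=[0 1/4]  R=[1/2 1]  = 3/8
value_5 [BRRBR]  L=[0 1/4]  R=[3/8 1/2 1]  = 5/16
value_6 [BRRBRB]  L=[0 1/4 5/16]  R=[3/8 1/2 1]  = 11/32
value_7 [BRRBRBB]  L=[0 1/4 5/16 11/32]  R=[3/8 1/2 1]  = 23/64
value_8 [BRRBRBBR]  L=[0 1/4 5/16 11/32]  R=[23/64 3/8 1/2 1]  = 45/128
value_9 [BRRBRBBRB]  L=[0 1/4 5/16 11/32 45/128]  R=[23/64 3/8 1/2 1]  = 91/256
value_10 [BRRBRBBRBR]  L=[0 1/4 5/16 11/32 45/128]  R=[91/256 23/64 3/8 1/2 1]  = 181/512
value_11 [BRRBRBBRBRB]  L=[0 1/4 5/16 11/32 45/128 181/512]  R=[91/256 23/64 3/8 1/2 1]  = 363/1024
value_12 [BRRBRBBRBRBR]  L=[0 1/4 5/16 11/32 45/128 181/512]  R=[363/1024 91/256 23/64 3/8 1/2 1]  = 725/2048
value_13 [BRRBRBBRBRBRR]  L=[0 1/4 5/16 11/32 45/128 181/512]  R=[725/2048 363/1024 91/256 23/64 3/8 1/2 1]  = 1449/4096
value_14 [BRRBRBBRBRBRRB]  L=[0 1/4 5/16 11/32 45/128 181/512 1449/4096]  R=[725/2048 363/1024 91/256 23/64 3/8 1/2 1]  = 2899/8192
value_15 [BRRBRBBRBRBRRBB]  L=[0 1/4 5/16 11/32 45/128 181/512 1449/4096 2899/8192]  R=[725/2048 363/1024 91/256 23/64 3/8 1/2 1]  = 5799/16384

5799/16384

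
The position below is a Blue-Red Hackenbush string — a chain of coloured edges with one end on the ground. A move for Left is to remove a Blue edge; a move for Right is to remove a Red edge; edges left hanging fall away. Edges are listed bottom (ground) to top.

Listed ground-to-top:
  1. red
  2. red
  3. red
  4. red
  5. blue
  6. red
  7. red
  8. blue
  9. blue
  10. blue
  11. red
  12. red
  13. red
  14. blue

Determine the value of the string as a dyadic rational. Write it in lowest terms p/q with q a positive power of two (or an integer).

-3869/1024

edge 1 of 14 (red): { · | 0 } — -1
edge 2 of 14 (red): { · | -1, 0 } — -2
edge 3 of 14 (red): { · | -2, -1, 0 } — -3
edge 4 of 14 (red): { · | -3, -2, -1, 0 } — -4
edge 5 of 14 (blue): { -4 | -3, -2, -1, 0 } — -7/2
edge 6 of 14 (red): { -4 | -7/2, -3, -2, -1, 0 } — -15/4
edge 7 of 14 (red): { -4 | -15/4, -7/2, -3, -2, -1, 0 } — -31/8
edge 8 of 14 (blue): { -4, -31/8 | -15/4, -7/2, -3, -2, -1, 0 } — -61/16
edge 9 of 14 (blue): { -4, -31/8, -61/16 | -15/4, -7/2, -3, -2, -1, 0 } — -121/32
edge 10 of 14 (blue): { -4, -31/8, -61/16, -121/32 | -15/4, -7/2, -3, -2, -1, 0 } — -241/64
edge 11 of 14 (red): { -4, -31/8, -61/16, -121/32 | -241/64, -15/4, -7/2, -3, -2, -1, 0 } — -483/128
edge 12 of 14 (red): { -4, -31/8, -61/16, -121/32 | -483/128, -241/64, -15/4, -7/2, -3, -2, -1, 0 } — -967/256
edge 13 of 14 (red): { -4, -31/8, -61/16, -121/32 | -967/256, -483/128, -241/64, -15/4, -7/2, -3, -2, -1, 0 } — -1935/512
edge 14 of 14 (blue): { -4, -31/8, -61/16, -121/32, -1935/512 | -967/256, -483/128, -241/64, -15/4, -7/2, -3, -2, -1, 0 } — -3869/1024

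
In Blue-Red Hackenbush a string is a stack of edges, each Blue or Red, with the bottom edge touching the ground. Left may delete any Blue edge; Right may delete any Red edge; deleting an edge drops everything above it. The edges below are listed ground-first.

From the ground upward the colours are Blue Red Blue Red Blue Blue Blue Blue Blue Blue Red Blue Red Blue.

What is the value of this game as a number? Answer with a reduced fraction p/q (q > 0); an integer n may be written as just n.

6123/8192

edge 1 of 14 (Blue): { 0 |  } gives 1
edge 2 of 14 (Red): { 0 | 1 } gives 1/2
edge 3 of 14 (Blue): { 0,1/2 | 1 } gives 3/4
edge 4 of 14 (Red): { 0,1/2 | 3/4,1 } gives 5/8
edge 5 of 14 (Blue): { 0,1/2,5/8 | 3/4,1 } gives 11/16
edge 6 of 14 (Blue): { 0,1/2,5/8,11/16 | 3/4,1 } gives 23/32
edge 7 of 14 (Blue): { 0,1/2,5/8,11/16,23/32 | 3/4,1 } gives 47/64
edge 8 of 14 (Blue): { 0,1/2,5/8,11/16,23/32,47/64 | 3/4,1 } gives 95/128
edge 9 of 14 (Blue): { 0,1/2,5/8,11/16,23/32,47/64,95/128 | 3/4,1 } gives 191/256
edge 10 of 14 (Blue): { 0,1/2,5/8,11/16,23/32,47/64,95/128,191/256 | 3/4,1 } gives 383/512
edge 11 of 14 (Red): { 0,1/2,5/8,11/16,23/32,47/64,95/128,191/256 | 383/512,3/4,1 } gives 765/1024
edge 12 of 14 (Blue): { 0,1/2,5/8,11/16,23/32,47/64,95/128,191/256,765/1024 | 383/512,3/4,1 } gives 1531/2048
edge 13 of 14 (Red): { 0,1/2,5/8,11/16,23/32,47/64,95/128,191/256,765/1024 | 1531/2048,383/512,3/4,1 } gives 3061/4096
edge 14 of 14 (Blue): { 0,1/2,5/8,11/16,23/32,47/64,95/128,191/256,765/1024,3061/4096 | 1531/2048,383/512,3/4,1 } gives 6123/8192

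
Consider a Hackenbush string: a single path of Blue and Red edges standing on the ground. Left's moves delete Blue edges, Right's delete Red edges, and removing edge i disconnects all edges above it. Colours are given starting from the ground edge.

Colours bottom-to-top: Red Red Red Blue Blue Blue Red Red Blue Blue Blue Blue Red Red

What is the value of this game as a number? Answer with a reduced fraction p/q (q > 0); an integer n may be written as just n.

Recurse on prefixes of the 14-edge string Red Red Red Blue Blue Blue Red Red Blue Blue Blue Blue Red Red:
val(R) = { — | 0 } ⇒ -1
val(RR) = { — | -1; 0 } ⇒ -2
val(RRR) = { — | -2; -1; 0 } ⇒ -3
val(RRRB) = { -3 | -2; -1; 0 } ⇒ -5/2
val(RRRBB) = { -3; -5/2 | -2; -1; 0 } ⇒ -9/4
val(RRRBBB) = { -3; -5/2; -9/4 | -2; -1; 0 } ⇒ -17/8
val(RRRBBBR) = { -3; -5/2; -9/4 | -17/8; -2; -1; 0 } ⇒ -35/16
val(RRRBBBRR) = { -3; -5/2; -9/4 | -35/16; -17/8; -2; -1; 0 } ⇒ -71/32
val(RRRBBBRRB) = { -3; -5/2; -9/4; -71/32 | -35/16; -17/8; -2; -1; 0 } ⇒ -141/64
val(RRRBBBRRBB) = { -3; -5/2; -9/4; -71/32; -141/64 | -35/16; -17/8; -2; -1; 0 } ⇒ -281/128
val(RRRBBBRRBBB) = { -3; -5/2; -9/4; -71/32; -141/64; -281/128 | -35/16; -17/8; -2; -1; 0 } ⇒ -561/256
val(RRRBBBRRBBBB) = { -3; -5/2; -9/4; -71/32; -141/64; -281/128; -561/256 | -35/16; -17/8; -2; -1; 0 } ⇒ -1121/512
val(RRRBBBRRBBBBR) = { -3; -5/2; -9/4; -71/32; -141/64; -281/128; -561/256 | -1121/512; -35/16; -17/8; -2; -1; 0 } ⇒ -2243/1024
val(RRRBBBRRBBBBRR) = { -3; -5/2; -9/4; -71/32; -141/64; -281/128; -561/256 | -2243/1024; -1121/512; -35/16; -17/8; -2; -1; 0 } ⇒ -4487/2048

-4487/2048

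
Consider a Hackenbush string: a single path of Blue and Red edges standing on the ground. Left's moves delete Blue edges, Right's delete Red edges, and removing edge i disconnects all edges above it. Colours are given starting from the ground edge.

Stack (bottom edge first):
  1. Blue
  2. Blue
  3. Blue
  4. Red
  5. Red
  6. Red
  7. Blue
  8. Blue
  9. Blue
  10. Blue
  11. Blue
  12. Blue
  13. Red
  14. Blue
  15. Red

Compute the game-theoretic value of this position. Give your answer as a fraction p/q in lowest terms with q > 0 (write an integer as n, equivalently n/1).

9205/4096

Prefix values for Blue Blue Blue Red Red Red Blue Blue Blue Blue Blue Blue Red Blue Red via {L|R} + simplicity:
1 of 15 · B · max L 0 · min R +∞ => 1
2 of 15 · BB · max L 1 · min R +∞ => 2
3 of 15 · BBB · max L 2 · min R +∞ => 3
4 of 15 · BBBR · max L 2 · min R 3 => 5/2
5 of 15 · BBBRR · max L 2 · min R 5/2 => 9/4
6 of 15 · BBBRRR · max L 2 · min R 9/4 => 17/8
7 of 15 · BBBRRRB · max L 17/8 · min R 9/4 => 35/16
8 of 15 · BBBRRRBB · max L 35/16 · min R 9/4 => 71/32
9 of 15 · BBBRRRBBB · max L 71/32 · min R 9/4 => 143/64
10 of 15 · BBBRRRBBBB · max L 143/64 · min R 9/4 => 287/128
11 of 15 · BBBRRRBBBBB · max L 287/128 · min R 9/4 => 575/256
12 of 15 · BBBRRRBBBBBB · max L 575/256 · min R 9/4 => 1151/512
13 of 15 · BBBRRRBBBBBBR · max L 575/256 · min R 1151/512 => 2301/1024
14 of 15 · BBBRRRBBBBBBRB · max L 2301/1024 · min R 1151/512 => 4603/2048
15 of 15 · BBBRRRBBBBBBRBR · max L 2301/1024 · min R 4603/2048 => 9205/4096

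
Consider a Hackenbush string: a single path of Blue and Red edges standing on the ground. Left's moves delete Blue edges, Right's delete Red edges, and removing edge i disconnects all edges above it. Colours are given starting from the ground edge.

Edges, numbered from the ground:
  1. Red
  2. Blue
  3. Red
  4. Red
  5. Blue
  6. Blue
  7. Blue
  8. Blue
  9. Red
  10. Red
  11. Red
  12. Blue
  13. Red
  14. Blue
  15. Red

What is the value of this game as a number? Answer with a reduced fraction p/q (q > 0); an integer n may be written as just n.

Recurse on prefixes of the 15-edge string Red Blue Red Red Blue Blue Blue Blue Red Red Red Blue Red Blue Red:
1 of 15 · R · max L −∞ · min R 0 -> -1
2 of 15 · RB · max L -1 · min R 0 -> -1/2
3 of 15 · RBR · max L -1 · min R -1/2 -> -3/4
4 of 15 · RBRR · max L -1 · min R -3/4 -> -7/8
5 of 15 · RBRRB · max L -7/8 · min R -3/4 -> -13/16
6 of 15 · RBRRBB · max L -13/16 · min R -3/4 -> -25/32
7 of 15 · RBRRBBB · max L -25/32 · min R -3/4 -> -49/64
8 of 15 · RBRRBBBB · max L -49/64 · min R -3/4 -> -97/128
9 of 15 · RBRRBBBBR · max L -49/64 · min R -97/128 -> -195/256
10 of 15 · RBRRBBBBRR · max L -49/64 · min R -195/256 -> -391/512
11 of 15 · RBRRBBBBRRR · max L -49/64 · min R -391/512 -> -783/1024
12 of 15 · RBRRBBBBRRRB · max L -783/1024 · min R -391/512 -> -1565/2048
13 of 15 · RBRRBBBBRRRBR · max L -783/1024 · min R -1565/2048 -> -3131/4096
14 of 15 · RBRRBBBBRRRBRB · max L -3131/4096 · min R -1565/2048 -> -6261/8192
15 of 15 · RBRRBBBBRRRBRBR · max L -3131/4096 · min R -6261/8192 -> -12523/16384

-12523/16384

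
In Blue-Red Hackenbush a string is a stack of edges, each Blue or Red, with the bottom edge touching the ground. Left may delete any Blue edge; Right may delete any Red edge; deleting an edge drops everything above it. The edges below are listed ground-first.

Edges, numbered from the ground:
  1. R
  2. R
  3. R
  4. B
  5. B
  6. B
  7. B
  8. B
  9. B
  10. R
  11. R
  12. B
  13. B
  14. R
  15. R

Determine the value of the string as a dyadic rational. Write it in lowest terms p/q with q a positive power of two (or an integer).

-8295/4096

R: Left { — }, Right { 0 } ⇒ simplest -1
RR: Left { — }, Right { -1; 0 } ⇒ simplest -2
RRR: Left { — }, Right { -2; -1; 0 } ⇒ simplest -3
RRRB: Left { -3 }, Right { -2; -1; 0 } ⇒ simplest -5/2
RRRBB: Left { -3; -5/2 }, Right { -2; -1; 0 } ⇒ simplest -9/4
RRRBBB: Left { -3; -5/2; -9/4 }, Right { -2; -1; 0 } ⇒ simplest -17/8
RRRBBBB: Left { -3; -5/2; -9/4; -17/8 }, Right { -2; -1; 0 } ⇒ simplest -33/16
RRRBBBBB: Left { -3; -5/2; -9/4; -17/8; -33/16 }, Right { -2; -1; 0 } ⇒ simplest -65/32
RRRBBBBBB: Left { -3; -5/2; -9/4; -17/8; -33/16; -65/32 }, Right { -2; -1; 0 } ⇒ simplest -129/64
RRRBBBBBBR: Left { -3; -5/2; -9/4; -17/8; -33/16; -65/32 }, Right { -129/64; -2; -1; 0 } ⇒ simplest -259/128
RRRBBBBBBRR: Left { -3; -5/2; -9/4; -17/8; -33/16; -65/32 }, Right { -259/128; -129/64; -2; -1; 0 } ⇒ simplest -519/256
RRRBBBBBBRRB: Left { -3; -5/2; -9/4; -17/8; -33/16; -65/32; -519/256 }, Right { -259/128; -129/64; -2; -1; 0 } ⇒ simplest -1037/512
RRRBBBBBBRRBB: Left { -3; -5/2; -9/4; -17/8; -33/16; -65/32; -519/256; -1037/512 }, Right { -259/128; -129/64; -2; -1; 0 } ⇒ simplest -2073/1024
RRRBBBBBBRRBBR: Left { -3; -5/2; -9/4; -17/8; -33/16; -65/32; -519/256; -1037/512 }, Right { -2073/1024; -259/128; -129/64; -2; -1; 0 } ⇒ simplest -4147/2048
RRRBBBBBBRRBBRR: Left { -3; -5/2; -9/4; -17/8; -33/16; -65/32; -519/256; -1037/512 }, Right { -4147/2048; -2073/1024; -259/128; -129/64; -2; -1; 0 } ⇒ simplest -8295/4096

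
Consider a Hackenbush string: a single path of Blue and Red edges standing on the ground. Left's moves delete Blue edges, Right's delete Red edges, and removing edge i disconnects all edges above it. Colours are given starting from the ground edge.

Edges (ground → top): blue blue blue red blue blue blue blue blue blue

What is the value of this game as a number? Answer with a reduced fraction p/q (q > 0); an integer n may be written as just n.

383/128

g(b) = { 0 | ∅ } — 1
g(bb) = { 0; 1 | ∅ } — 2
g(bbb) = { 0; 1; 2 | ∅ } — 3
g(bbbr) = { 0; 1; 2 | 3 } — 5/2
g(bbbrb) = { 0; 1; 2; 5/2 | 3 } — 11/4
g(bbbrbb) = { 0; 1; 2; 5/2; 11/4 | 3 } — 23/8
g(bbbrbbb) = { 0; 1; 2; 5/2; 11/4; 23/8 | 3 } — 47/16
g(bbbrbbbb) = { 0; 1; 2; 5/2; 11/4; 23/8; 47/16 | 3 } — 95/32
g(bbbrbbbbb) = { 0; 1; 2; 5/2; 11/4; 23/8; 47/16; 95/32 | 3 } — 191/64
g(bbbrbbbbbb) = { 0; 1; 2; 5/2; 11/4; 23/8; 47/16; 95/32; 191/64 | 3 } — 383/128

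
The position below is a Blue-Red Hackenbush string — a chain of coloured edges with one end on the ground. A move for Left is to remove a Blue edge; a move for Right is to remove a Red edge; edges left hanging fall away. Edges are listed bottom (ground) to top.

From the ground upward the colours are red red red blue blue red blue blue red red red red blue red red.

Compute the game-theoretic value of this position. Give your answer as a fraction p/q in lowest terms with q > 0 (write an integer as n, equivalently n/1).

edge 1 of 15 (red): { (no moves) | 0 } — -1
edge 2 of 15 (red): { (no moves) | -1, 0 } — -2
edge 3 of 15 (red): { (no moves) | -2, -1, 0 } — -3
edge 4 of 15 (blue): { -3 | -2, -1, 0 } — -5/2
edge 5 of 15 (blue): { -3, -5/2 | -2, -1, 0 } — -9/4
edge 6 of 15 (red): { -3, -5/2 | -9/4, -2, -1, 0 } — -19/8
edge 7 of 15 (blue): { -3, -5/2, -19/8 | -9/4, -2, -1, 0 } — -37/16
edge 8 of 15 (blue): { -3, -5/2, -19/8, -37/16 | -9/4, -2, -1, 0 } — -73/32
edge 9 of 15 (red): { -3, -5/2, -19/8, -37/16 | -73/32, -9/4, -2, -1, 0 } — -147/64
edge 10 of 15 (red): { -3, -5/2, -19/8, -37/16 | -147/64, -73/32, -9/4, -2, -1, 0 } — -295/128
edge 11 of 15 (red): { -3, -5/2, -19/8, -37/16 | -295/128, -147/64, -73/32, -9/4, -2, -1, 0 } — -591/256
edge 12 of 15 (red): { -3, -5/2, -19/8, -37/16 | -591/256, -295/128, -147/64, -73/32, -9/4, -2, -1, 0 } — -1183/512
edge 13 of 15 (blue): { -3, -5/2, -19/8, -37/16, -1183/512 | -591/256, -295/128, -147/64, -73/32, -9/4, -2, -1, 0 } — -2365/1024
edge 14 of 15 (red): { -3, -5/2, -19/8, -37/16, -1183/512 | -2365/1024, -591/256, -295/128, -147/64, -73/32, -9/4, -2, -1, 0 } — -4731/2048
edge 15 of 15 (red): { -3, -5/2, -19/8, -37/16, -1183/512 | -4731/2048, -2365/1024, -591/256, -295/128, -147/64, -73/32, -9/4, -2, -1, 0 } — -9463/4096

-9463/4096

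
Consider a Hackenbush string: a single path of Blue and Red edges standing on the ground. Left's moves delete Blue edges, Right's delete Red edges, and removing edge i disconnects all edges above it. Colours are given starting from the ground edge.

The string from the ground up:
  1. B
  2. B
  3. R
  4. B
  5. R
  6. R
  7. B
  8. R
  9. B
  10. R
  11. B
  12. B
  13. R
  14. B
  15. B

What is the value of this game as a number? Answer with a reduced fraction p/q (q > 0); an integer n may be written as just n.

12983/8192

Build v(s[:k]) for k = 1..15, string s = B B R B R R B R B R B B R B B.
v(B) = { 0 | — } => 1
v(BB) = { 0; 1 | — } => 2
v(BBR) = { 0; 1 | 2 } => 3/2
v(BBRB) = { 0; 1; 3/2 | 2 } => 7/4
v(BBRBR) = { 0; 1; 3/2 | 7/4; 2 } => 13/8
v(BBRBRR) = { 0; 1; 3/2 | 13/8; 7/4; 2 } => 25/16
v(BBRBRRB) = { 0; 1; 3/2; 25/16 | 13/8; 7/4; 2 } => 51/32
v(BBRBRRBR) = { 0; 1; 3/2; 25/16 | 51/32; 13/8; 7/4; 2 } => 101/64
v(BBRBRRBRB) = { 0; 1; 3/2; 25/16; 101/64 | 51/32; 13/8; 7/4; 2 } => 203/128
v(BBRBRRBRBR) = { 0; 1; 3/2; 25/16; 101/64 | 203/128; 51/32; 13/8; 7/4; 2 } => 405/256
v(BBRBRRBRBRB) = { 0; 1; 3/2; 25/16; 101/64; 405/256 | 203/128; 51/32; 13/8; 7/4; 2 } => 811/512
v(BBRBRRBRBRBB) = { 0; 1; 3/2; 25/16; 101/64; 405/256; 811/512 | 203/128; 51/32; 13/8; 7/4; 2 } => 1623/1024
v(BBRBRRBRBRBBR) = { 0; 1; 3/2; 25/16; 101/64; 405/256; 811/512 | 1623/1024; 203/128; 51/32; 13/8; 7/4; 2 } => 3245/2048
v(BBRBRRBRBRBBRB) = { 0; 1; 3/2; 25/16; 101/64; 405/256; 811/512; 3245/2048 | 1623/1024; 203/128; 51/32; 13/8; 7/4; 2 } => 6491/4096
v(BBRBRRBRBRBBRBB) = { 0; 1; 3/2; 25/16; 101/64; 405/256; 811/512; 3245/2048; 6491/4096 | 1623/1024; 203/128; 51/32; 13/8; 7/4; 2 } => 12983/8192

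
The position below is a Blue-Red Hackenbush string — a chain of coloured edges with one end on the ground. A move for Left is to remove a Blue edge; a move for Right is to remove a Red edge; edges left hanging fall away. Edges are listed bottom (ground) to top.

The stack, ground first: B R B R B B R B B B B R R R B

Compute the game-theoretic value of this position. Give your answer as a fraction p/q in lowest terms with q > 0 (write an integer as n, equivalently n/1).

Build v(s[:k]) for k = 1..15, string s = B R B R B B R B B B B R R R B.
v(B) = { 0 | ∅ } gives 1
v(BR) = { 0 | 1 } gives 1/2
v(BRB) = { 0, 1/2 | 1 } gives 3/4
v(BRBR) = { 0, 1/2 | 3/4, 1 } gives 5/8
v(BRBRB) = { 0, 1/2, 5/8 | 3/4, 1 } gives 11/16
v(BRBRBB) = { 0, 1/2, 5/8, 11/16 | 3/4, 1 } gives 23/32
v(BRBRBBR) = { 0, 1/2, 5/8, 11/16 | 23/32, 3/4, 1 } gives 45/64
v(BRBRBBRB) = { 0, 1/2, 5/8, 11/16, 45/64 | 23/32, 3/4, 1 } gives 91/128
v(BRBRBBRBB) = { 0, 1/2, 5/8, 11/16, 45/64, 91/128 | 23/32, 3/4, 1 } gives 183/256
v(BRBRBBRBBB) = { 0, 1/2, 5/8, 11/16, 45/64, 91/128, 183/256 | 23/32, 3/4, 1 } gives 367/512
v(BRBRBBRBBBB) = { 0, 1/2, 5/8, 11/16, 45/64, 91/128, 183/256, 367/512 | 23/32, 3/4, 1 } gives 735/1024
v(BRBRBBRBBBBR) = { 0, 1/2, 5/8, 11/16, 45/64, 91/128, 183/256, 367/512 | 735/1024, 23/32, 3/4, 1 } gives 1469/2048
v(BRBRBBRBBBBRR) = { 0, 1/2, 5/8, 11/16, 45/64, 91/128, 183/256, 367/512 | 1469/2048, 735/1024, 23/32, 3/4, 1 } gives 2937/4096
v(BRBRBBRBBBBRRR) = { 0, 1/2, 5/8, 11/16, 45/64, 91/128, 183/256, 367/512 | 2937/4096, 1469/2048, 735/1024, 23/32, 3/4, 1 } gives 5873/8192
v(BRBRBBRBBBBRRRB) = { 0, 1/2, 5/8, 11/16, 45/64, 91/128, 183/256, 367/512, 5873/8192 | 2937/4096, 1469/2048, 735/1024, 23/32, 3/4, 1 } gives 11747/16384

11747/16384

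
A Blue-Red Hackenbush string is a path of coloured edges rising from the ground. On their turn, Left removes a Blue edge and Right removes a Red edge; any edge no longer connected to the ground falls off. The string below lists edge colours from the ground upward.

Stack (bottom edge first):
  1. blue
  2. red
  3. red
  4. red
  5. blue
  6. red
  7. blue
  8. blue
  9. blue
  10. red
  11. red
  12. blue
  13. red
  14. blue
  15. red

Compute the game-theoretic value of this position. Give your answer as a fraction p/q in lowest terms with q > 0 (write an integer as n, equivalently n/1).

1 of 15 · b · max L 0 · min R +∞ = 1
2 of 15 · br · max L 0 · min R 1 = 1/2
3 of 15 · brr · max L 0 · min R 1/2 = 1/4
4 of 15 · brrr · max L 0 · min R 1/4 = 1/8
5 of 15 · brrrb · max L 1/8 · min R 1/4 = 3/16
6 of 15 · brrrbr · max L 1/8 · min R 3/16 = 5/32
7 of 15 · brrrbrb · max L 5/32 · min R 3/16 = 11/64
8 of 15 · brrrbrbb · max L 11/64 · min R 3/16 = 23/128
9 of 15 · brrrbrbbb · max L 23/128 · min R 3/16 = 47/256
10 of 15 · brrrbrbbbr · max L 23/128 · min R 47/256 = 93/512
11 of 15 · brrrbrbbbrr · max L 23/128 · min R 93/512 = 185/1024
12 of 15 · brrrbrbbbrrb · max L 185/1024 · min R 93/512 = 371/2048
13 of 15 · brrrbrbbbrrbr · max L 185/1024 · min R 371/2048 = 741/4096
14 of 15 · brrrbrbbbrrbrb · max L 741/4096 · min R 371/2048 = 1483/8192
15 of 15 · brrrbrbbbrrbrbr · max L 741/4096 · min R 1483/8192 = 2965/16384

2965/16384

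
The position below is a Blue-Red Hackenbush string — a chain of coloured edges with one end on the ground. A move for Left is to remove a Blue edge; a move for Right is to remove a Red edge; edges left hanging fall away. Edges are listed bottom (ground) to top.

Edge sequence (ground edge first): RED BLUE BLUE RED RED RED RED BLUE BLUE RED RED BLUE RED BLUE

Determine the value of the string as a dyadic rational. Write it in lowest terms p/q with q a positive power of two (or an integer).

-3893/8192

Recurse on prefixes of the 14-edge string RED BLUE BLUE RED RED RED RED BLUE BLUE RED RED BLUE RED BLUE:
R: Left { ∅ }, Right { 0 } = simplest -1
RB: Left { -1 }, Right { 0 } = simplest -1/2
RBB: Left { -1, -1/2 }, Right { 0 } = simplest -1/4
RBBR: Left { -1, -1/2 }, Right { -1/4, 0 } = simplest -3/8
RBBRR: Left { -1, -1/2 }, Right { -3/8, -1/4, 0 } = simplest -7/16
RBBRRR: Left { -1, -1/2 }, Right { -7/16, -3/8, -1/4, 0 } = simplest -15/32
RBBRRRR: Left { -1, -1/2 }, Right { -15/32, -7/16, -3/8, -1/4, 0 } = simplest -31/64
RBBRRRRB: Left { -1, -1/2, -31/64 }, Right { -15/32, -7/16, -3/8, -1/4, 0 } = simplest -61/128
RBBRRRRBB: Left { -1, -1/2, -31/64, -61/128 }, Right { -15/32, -7/16, -3/8, -1/4, 0 } = simplest -121/256
RBBRRRRBBR: Left { -1, -1/2, -31/64, -61/128 }, Right { -121/256, -15/32, -7/16, -3/8, -1/4, 0 } = simplest -243/512
RBBRRRRBBRR: Left { -1, -1/2, -31/64, -61/128 }, Right { -243/512, -121/256, -15/32, -7/16, -3/8, -1/4, 0 } = simplest -487/1024
RBBRRRRBBRRB: Left { -1, -1/2, -31/64, -61/128, -487/1024 }, Right { -243/512, -121/256, -15/32, -7/16, -3/8, -1/4, 0 } = simplest -973/2048
RBBRRRRBBRRBR: Left { -1, -1/2, -31/64, -61/128, -487/1024 }, Right { -973/2048, -243/512, -121/256, -15/32, -7/16, -3/8, -1/4, 0 } = simplest -1947/4096
RBBRRRRBBRRBRB: Left { -1, -1/2, -31/64, -61/128, -487/1024, -1947/4096 }, Right { -973/2048, -243/512, -121/256, -15/32, -7/16, -3/8, -1/4, 0 } = simplest -3893/8192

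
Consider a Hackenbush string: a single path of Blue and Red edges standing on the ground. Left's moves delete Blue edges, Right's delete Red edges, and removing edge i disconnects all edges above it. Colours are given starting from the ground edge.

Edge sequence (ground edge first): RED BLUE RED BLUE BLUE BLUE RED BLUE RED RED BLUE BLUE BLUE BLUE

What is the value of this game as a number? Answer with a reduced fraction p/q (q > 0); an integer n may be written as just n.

-4449/8192

value(R) = { · | 0 } ⇒ -1
value(RB) = { -1 | 0 } ⇒ -1/2
value(RBR) = { -1 | -1/2, 0 } ⇒ -3/4
value(RBRB) = { -1, -3/4 | -1/2, 0 } ⇒ -5/8
value(RBRBB) = { -1, -3/4, -5/8 | -1/2, 0 } ⇒ -9/16
value(RBRBBB) = { -1, -3/4, -5/8, -9/16 | -1/2, 0 } ⇒ -17/32
value(RBRBBBR) = { -1, -3/4, -5/8, -9/16 | -17/32, -1/2, 0 } ⇒ -35/64
value(RBRBBBRB) = { -1, -3/4, -5/8, -9/16, -35/64 | -17/32, -1/2, 0 } ⇒ -69/128
value(RBRBBBRBR) = { -1, -3/4, -5/8, -9/16, -35/64 | -69/128, -17/32, -1/2, 0 } ⇒ -139/256
value(RBRBBBRBRR) = { -1, -3/4, -5/8, -9/16, -35/64 | -139/256, -69/128, -17/32, -1/2, 0 } ⇒ -279/512
value(RBRBBBRBRRB) = { -1, -3/4, -5/8, -9/16, -35/64, -279/512 | -139/256, -69/128, -17/32, -1/2, 0 } ⇒ -557/1024
value(RBRBBBRBRRBB) = { -1, -3/4, -5/8, -9/16, -35/64, -279/512, -557/1024 | -139/256, -69/128, -17/32, -1/2, 0 } ⇒ -1113/2048
value(RBRBBBRBRRBBB) = { -1, -3/4, -5/8, -9/16, -35/64, -279/512, -557/1024, -1113/2048 | -139/256, -69/128, -17/32, -1/2, 0 } ⇒ -2225/4096
value(RBRBBBRBRRBBBB) = { -1, -3/4, -5/8, -9/16, -35/64, -279/512, -557/1024, -1113/2048, -2225/4096 | -139/256, -69/128, -17/32, -1/2, 0 } ⇒ -4449/8192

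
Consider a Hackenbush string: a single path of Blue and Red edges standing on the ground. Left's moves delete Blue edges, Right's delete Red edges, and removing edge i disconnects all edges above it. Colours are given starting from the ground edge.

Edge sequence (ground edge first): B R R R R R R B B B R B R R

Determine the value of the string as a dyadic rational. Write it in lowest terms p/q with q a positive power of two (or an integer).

v_1 [B]  L=[0]  R=[—]  so 1
v_2 [BR]  L=[0]  R=[1]  so 1/2
v_3 [BRR]  L=[0]  R=[1/2 1]  so 1/4
v_4 [BRRR]  L=[0]  R=[1/4 1/2 1]  so 1/8
v_5 [BRRRR]  L=[0]  R=[1/8 1/4 1/2 1]  so 1/16
v_6 [BRRRRR]  L=[0]  R=[1/16 1/8 1/4 1/2 1]  so 1/32
v_7 [BRRRRRR]  L=[0]  R=[1/32 1/16 1/8 1/4 1/2 1]  so 1/64
v_8 [BRRRRRRB]  L=[0 1/64]  R=[1/32 1/16 1/8 1/4 1/2 1]  so 3/128
v_9 [BRRRRRRBB]  L=[0 1/64 3/128]  R=[1/32 1/16 1/8 1/4 1/2 1]  so 7/256
v_10 [BRRRRRRBBB]  L=[0 1/64 3/128 7/256]  R=[1/32 1/16 1/8 1/4 1/2 1]  so 15/512
v_11 [BRRRRRRBBBR]  L=[0 1/64 3/128 7/256]  R=[15/512 1/32 1/16 1/8 1/4 1/2 1]  so 29/1024
v_12 [BRRRRRRBBBRB]  L=[0 1/64 3/128 7/256 29/1024]  R=[15/512 1/32 1/16 1/8 1/4 1/2 1]  so 59/2048
v_13 [BRRRRRRBBBRBR]  L=[0 1/64 3/128 7/256 29/1024]  R=[59/2048 15/512 1/32 1/16 1/8 1/4 1/2 1]  so 117/4096
v_14 [BRRRRRRBBBRBRR]  L=[0 1/64 3/128 7/256 29/1024]  R=[117/4096 59/2048 15/512 1/32 1/16 1/8 1/4 1/2 1]  so 233/8192

233/8192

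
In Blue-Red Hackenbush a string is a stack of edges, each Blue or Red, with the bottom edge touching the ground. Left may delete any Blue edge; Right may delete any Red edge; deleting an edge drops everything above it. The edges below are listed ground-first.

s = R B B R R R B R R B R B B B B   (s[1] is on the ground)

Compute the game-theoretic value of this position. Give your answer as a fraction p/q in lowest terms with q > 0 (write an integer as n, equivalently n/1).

step 1: add R to get R; options L={ (no moves) } R={ 0 } => -1
step 2: add B to get RB; options L={ -1 } R={ 0 } => -1/2
step 3: add B to get RBB; options L={ -1; -1/2 } R={ 0 } => -1/4
step 4: add R to get RBBR; options L={ -1; -1/2 } R={ -1/4; 0 } => -3/8
step 5: add R to get RBBRR; options L={ -1; -1/2 } R={ -3/8; -1/4; 0 } => -7/16
step 6: add R to get RBBRRR; options L={ -1; -1/2 } R={ -7/16; -3/8; -1/4; 0 } => -15/32
step 7: add B to get RBBRRRB; options L={ -1; -1/2; -15/32 } R={ -7/16; -3/8; -1/4; 0 } => -29/64
step 8: add R to get RBBRRRBR; options L={ -1; -1/2; -15/32 } R={ -29/64; -7/16; -3/8; -1/4; 0 } => -59/128
step 9: add R to get RBBRRRBRR; options L={ -1; -1/2; -15/32 } R={ -59/128; -29/64; -7/16; -3/8; -1/4; 0 } => -119/256
step 10: add B to get RBBRRRBRRB; options L={ -1; -1/2; -15/32; -119/256 } R={ -59/128; -29/64; -7/16; -3/8; -1/4; 0 } => -237/512
step 11: add R to get RBBRRRBRRBR; options L={ -1; -1/2; -15/32; -119/256 } R={ -237/512; -59/128; -29/64; -7/16; -3/8; -1/4; 0 } => -475/1024
step 12: add B to get RBBRRRBRRBRB; options L={ -1; -1/2; -15/32; -119/256; -475/1024 } R={ -237/512; -59/128; -29/64; -7/16; -3/8; -1/4; 0 } => -949/2048
step 13: add B to get RBBRRRBRRBRBB; options L={ -1; -1/2; -15/32; -119/256; -475/1024; -949/2048 } R={ -237/512; -59/128; -29/64; -7/16; -3/8; -1/4; 0 } => -1897/4096
step 14: add B to get RBBRRRBRRBRBBB; options L={ -1; -1/2; -15/32; -119/256; -475/1024; -949/2048; -1897/4096 } R={ -237/512; -59/128; -29/64; -7/16; -3/8; -1/4; 0 } => -3793/8192
step 15: add B to get RBBRRRBRRBRBBBB; options L={ -1; -1/2; -15/32; -119/256; -475/1024; -949/2048; -1897/4096; -3793/8192 } R={ -237/512; -59/128; -29/64; -7/16; -3/8; -1/4; 0 } => -7585/16384

-7585/16384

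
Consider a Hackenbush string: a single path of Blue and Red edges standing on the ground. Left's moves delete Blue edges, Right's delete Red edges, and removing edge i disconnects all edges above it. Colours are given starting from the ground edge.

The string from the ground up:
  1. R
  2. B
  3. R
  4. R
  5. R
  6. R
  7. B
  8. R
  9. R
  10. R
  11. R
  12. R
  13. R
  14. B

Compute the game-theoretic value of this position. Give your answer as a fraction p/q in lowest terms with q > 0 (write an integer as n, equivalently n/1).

-7933/8192

R: Left { (no moves) }, Right { 0 } = simplest -1
RB: Left { -1 }, Right { 0 } = simplest -1/2
RBR: Left { -1 }, Right { -1/2; 0 } = simplest -3/4
RBRR: Left { -1 }, Right { -3/4; -1/2; 0 } = simplest -7/8
RBRRR: Left { -1 }, Right { -7/8; -3/4; -1/2; 0 } = simplest -15/16
RBRRRR: Left { -1 }, Right { -15/16; -7/8; -3/4; -1/2; 0 } = simplest -31/32
RBRRRRB: Left { -1; -31/32 }, Right { -15/16; -7/8; -3/4; -1/2; 0 } = simplest -61/64
RBRRRRBR: Left { -1; -31/32 }, Right { -61/64; -15/16; -7/8; -3/4; -1/2; 0 } = simplest -123/128
RBRRRRBRR: Left { -1; -31/32 }, Right { -123/128; -61/64; -15/16; -7/8; -3/4; -1/2; 0 } = simplest -247/256
RBRRRRBRRR: Left { -1; -31/32 }, Right { -247/256; -123/128; -61/64; -15/16; -7/8; -3/4; -1/2; 0 } = simplest -495/512
RBRRRRBRRRR: Left { -1; -31/32 }, Right { -495/512; -247/256; -123/128; -61/64; -15/16; -7/8; -3/4; -1/2; 0 } = simplest -991/1024
RBRRRRBRRRRR: Left { -1; -31/32 }, Right { -991/1024; -495/512; -247/256; -123/128; -61/64; -15/16; -7/8; -3/4; -1/2; 0 } = simplest -1983/2048
RBRRRRBRRRRRR: Left { -1; -31/32 }, Right { -1983/2048; -991/1024; -495/512; -247/256; -123/128; -61/64; -15/16; -7/8; -3/4; -1/2; 0 } = simplest -3967/4096
RBRRRRBRRRRRRB: Left { -1; -31/32; -3967/4096 }, Right { -1983/2048; -991/1024; -495/512; -247/256; -123/128; -61/64; -15/16; -7/8; -3/4; -1/2; 0 } = simplest -7933/8192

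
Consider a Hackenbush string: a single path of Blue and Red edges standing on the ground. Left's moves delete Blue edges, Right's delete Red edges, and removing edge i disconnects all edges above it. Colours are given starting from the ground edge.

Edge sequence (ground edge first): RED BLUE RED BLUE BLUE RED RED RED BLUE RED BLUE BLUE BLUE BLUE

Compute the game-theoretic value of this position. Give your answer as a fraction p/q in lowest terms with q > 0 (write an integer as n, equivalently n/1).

-5025/8192

Prefix values for RED BLUE RED BLUE BLUE RED RED RED BLUE RED BLUE BLUE BLUE BLUE via {L|R} + simplicity:
edge 1 of 14 (RED): {  | 0 } -> -1
edge 2 of 14 (BLUE): { -1 | 0 } -> -1/2
edge 3 of 14 (RED): { -1 | -1/2; 0 } -> -3/4
edge 4 of 14 (BLUE): { -1; -3/4 | -1/2; 0 } -> -5/8
edge 5 of 14 (BLUE): { -1; -3/4; -5/8 | -1/2; 0 } -> -9/16
edge 6 of 14 (RED): { -1; -3/4; -5/8 | -9/16; -1/2; 0 } -> -19/32
edge 7 of 14 (RED): { -1; -3/4; -5/8 | -19/32; -9/16; -1/2; 0 } -> -39/64
edge 8 of 14 (RED): { -1; -3/4; -5/8 | -39/64; -19/32; -9/16; -1/2; 0 } -> -79/128
edge 9 of 14 (BLUE): { -1; -3/4; -5/8; -79/128 | -39/64; -19/32; -9/16; -1/2; 0 } -> -157/256
edge 10 of 14 (RED): { -1; -3/4; -5/8; -79/128 | -157/256; -39/64; -19/32; -9/16; -1/2; 0 } -> -315/512
edge 11 of 14 (BLUE): { -1; -3/4; -5/8; -79/128; -315/512 | -157/256; -39/64; -19/32; -9/16; -1/2; 0 } -> -629/1024
edge 12 of 14 (BLUE): { -1; -3/4; -5/8; -79/128; -315/512; -629/1024 | -157/256; -39/64; -19/32; -9/16; -1/2; 0 } -> -1257/2048
edge 13 of 14 (BLUE): { -1; -3/4; -5/8; -79/128; -315/512; -629/1024; -1257/2048 | -157/256; -39/64; -19/32; -9/16; -1/2; 0 } -> -2513/4096
edge 14 of 14 (BLUE): { -1; -3/4; -5/8; -79/128; -315/512; -629/1024; -1257/2048; -2513/4096 | -157/256; -39/64; -19/32; -9/16; -1/2; 0 } -> -5025/8192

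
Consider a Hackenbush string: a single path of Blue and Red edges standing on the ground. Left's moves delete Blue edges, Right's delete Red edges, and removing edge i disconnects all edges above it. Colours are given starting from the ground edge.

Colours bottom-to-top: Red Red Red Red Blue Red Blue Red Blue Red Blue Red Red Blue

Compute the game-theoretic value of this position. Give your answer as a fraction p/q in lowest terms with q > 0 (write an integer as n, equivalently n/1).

-3757/1024

R: Left { ∅ }, Right { 0 } gives simplest -1
RR: Left { ∅ }, Right { -1,0 } gives simplest -2
RRR: Left { ∅ }, Right { -2,-1,0 } gives simplest -3
RRRR: Left { ∅ }, Right { -3,-2,-1,0 } gives simplest -4
RRRRB: Left { -4 }, Right { -3,-2,-1,0 } gives simplest -7/2
RRRRBR: Left { -4 }, Right { -7/2,-3,-2,-1,0 } gives simplest -15/4
RRRRBRB: Left { -4,-15/4 }, Right { -7/2,-3,-2,-1,0 } gives simplest -29/8
RRRRBRBR: Left { -4,-15/4 }, Right { -29/8,-7/2,-3,-2,-1,0 } gives simplest -59/16
RRRRBRBRB: Left { -4,-15/4,-59/16 }, Right { -29/8,-7/2,-3,-2,-1,0 } gives simplest -117/32
RRRRBRBRBR: Left { -4,-15/4,-59/16 }, Right { -117/32,-29/8,-7/2,-3,-2,-1,0 } gives simplest -235/64
RRRRBRBRBRB: Left { -4,-15/4,-59/16,-235/64 }, Right { -117/32,-29/8,-7/2,-3,-2,-1,0 } gives simplest -469/128
RRRRBRBRBRBR: Left { -4,-15/4,-59/16,-235/64 }, Right { -469/128,-117/32,-29/8,-7/2,-3,-2,-1,0 } gives simplest -939/256
RRRRBRBRBRBRR: Left { -4,-15/4,-59/16,-235/64 }, Right { -939/256,-469/128,-117/32,-29/8,-7/2,-3,-2,-1,0 } gives simplest -1879/512
RRRRBRBRBRBRRB: Left { -4,-15/4,-59/16,-235/64,-1879/512 }, Right { -939/256,-469/128,-117/32,-29/8,-7/2,-3,-2,-1,0 } gives simplest -3757/1024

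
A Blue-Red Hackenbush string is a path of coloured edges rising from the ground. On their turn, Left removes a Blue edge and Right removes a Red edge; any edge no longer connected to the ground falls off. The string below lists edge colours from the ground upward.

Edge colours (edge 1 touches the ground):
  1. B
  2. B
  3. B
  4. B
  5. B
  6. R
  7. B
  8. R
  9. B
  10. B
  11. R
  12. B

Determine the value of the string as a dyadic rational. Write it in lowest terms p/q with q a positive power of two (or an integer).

603/128

step 1: add B to get B; options L={ 0 } R={  } — 1
step 2: add B to get BB; options L={ 0; 1 } R={  } — 2
step 3: add B to get BBB; options L={ 0; 1; 2 } R={  } — 3
step 4: add B to get BBBB; options L={ 0; 1; 2; 3 } R={  } — 4
step 5: add B to get BBBBB; options L={ 0; 1; 2; 3; 4 } R={  } — 5
step 6: add R to get BBBBBR; options L={ 0; 1; 2; 3; 4 } R={ 5 } — 9/2
step 7: add B to get BBBBBRB; options L={ 0; 1; 2; 3; 4; 9/2 } R={ 5 } — 19/4
step 8: add R to get BBBBBRBR; options L={ 0; 1; 2; 3; 4; 9/2 } R={ 19/4; 5 } — 37/8
step 9: add B to get BBBBBRBRB; options L={ 0; 1; 2; 3; 4; 9/2; 37/8 } R={ 19/4; 5 } — 75/16
step 10: add B to get BBBBBRBRBB; options L={ 0; 1; 2; 3; 4; 9/2; 37/8; 75/16 } R={ 19/4; 5 } — 151/32
step 11: add R to get BBBBBRBRBBR; options L={ 0; 1; 2; 3; 4; 9/2; 37/8; 75/16 } R={ 151/32; 19/4; 5 } — 301/64
step 12: add B to get BBBBBRBRBBRB; options L={ 0; 1; 2; 3; 4; 9/2; 37/8; 75/16; 301/64 } R={ 151/32; 19/4; 5 } — 603/128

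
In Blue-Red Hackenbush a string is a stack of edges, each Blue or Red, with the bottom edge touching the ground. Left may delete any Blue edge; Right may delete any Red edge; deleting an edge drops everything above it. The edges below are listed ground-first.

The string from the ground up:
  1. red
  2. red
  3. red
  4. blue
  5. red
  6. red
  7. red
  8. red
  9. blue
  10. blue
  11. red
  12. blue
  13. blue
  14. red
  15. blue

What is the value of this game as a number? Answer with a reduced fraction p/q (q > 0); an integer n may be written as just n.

-12069/4096

Recurse on prefixes of the 15-edge string red red red blue red red red red blue blue red blue blue red blue:
1 of 15 · r · max L −∞ · min R 0 → -1
2 of 15 · rr · max L −∞ · min R -1 → -2
3 of 15 · rrr · max L −∞ · min R -2 → -3
4 of 15 · rrrb · max L -3 · min R -2 → -5/2
5 of 15 · rrrbr · max L -3 · min R -5/2 → -11/4
6 of 15 · rrrbrr · max L -3 · min R -11/4 → -23/8
7 of 15 · rrrbrrr · max L -3 · min R -23/8 → -47/16
8 of 15 · rrrbrrrr · max L -3 · min R -47/16 → -95/32
9 of 15 · rrrbrrrrb · max L -95/32 · min R -47/16 → -189/64
10 of 15 · rrrbrrrrbb · max L -189/64 · min R -47/16 → -377/128
11 of 15 · rrrbrrrrbbr · max L -189/64 · min R -377/128 → -755/256
12 of 15 · rrrbrrrrbbrb · max L -755/256 · min R -377/128 → -1509/512
13 of 15 · rrrbrrrrbbrbb · max L -1509/512 · min R -377/128 → -3017/1024
14 of 15 · rrrbrrrrbbrbbr · max L -1509/512 · min R -3017/1024 → -6035/2048
15 of 15 · rrrbrrrrbbrbbrb · max L -6035/2048 · min R -3017/1024 → -12069/4096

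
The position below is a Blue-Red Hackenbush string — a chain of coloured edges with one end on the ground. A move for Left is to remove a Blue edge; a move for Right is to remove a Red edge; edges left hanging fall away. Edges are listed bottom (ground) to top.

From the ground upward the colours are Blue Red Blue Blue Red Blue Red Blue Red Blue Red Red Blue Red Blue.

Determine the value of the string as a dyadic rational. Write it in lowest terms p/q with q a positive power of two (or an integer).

13643/16384

Recurse on prefixes of the 15-edge string Blue Red Blue Blue Red Blue Red Blue Red Blue Red Red Blue Red Blue:
val(B) = { 0 | ∅ } → 1
val(BR) = { 0 | 1 } → 1/2
val(BRB) = { 0; 1/2 | 1 } → 3/4
val(BRBB) = { 0; 1/2; 3/4 | 1 } → 7/8
val(BRBBR) = { 0; 1/2; 3/4 | 7/8; 1 } → 13/16
val(BRBBRB) = { 0; 1/2; 3/4; 13/16 | 7/8; 1 } → 27/32
val(BRBBRBR) = { 0; 1/2; 3/4; 13/16 | 27/32; 7/8; 1 } → 53/64
val(BRBBRBRB) = { 0; 1/2; 3/4; 13/16; 53/64 | 27/32; 7/8; 1 } → 107/128
val(BRBBRBRBR) = { 0; 1/2; 3/4; 13/16; 53/64 | 107/128; 27/32; 7/8; 1 } → 213/256
val(BRBBRBRBRB) = { 0; 1/2; 3/4; 13/16; 53/64; 213/256 | 107/128; 27/32; 7/8; 1 } → 427/512
val(BRBBRBRBRBR) = { 0; 1/2; 3/4; 13/16; 53/64; 213/256 | 427/512; 107/128; 27/32; 7/8; 1 } → 853/1024
val(BRBBRBRBRBRR) = { 0; 1/2; 3/4; 13/16; 53/64; 213/256 | 853/1024; 427/512; 107/128; 27/32; 7/8; 1 } → 1705/2048
val(BRBBRBRBRBRRB) = { 0; 1/2; 3/4; 13/16; 53/64; 213/256; 1705/2048 | 853/1024; 427/512; 107/128; 27/32; 7/8; 1 } → 3411/4096
val(BRBBRBRBRBRRBR) = { 0; 1/2; 3/4; 13/16; 53/64; 213/256; 1705/2048 | 3411/4096; 853/1024; 427/512; 107/128; 27/32; 7/8; 1 } → 6821/8192
val(BRBBRBRBRBRRBRB) = { 0; 1/2; 3/4; 13/16; 53/64; 213/256; 1705/2048; 6821/8192 | 3411/4096; 853/1024; 427/512; 107/128; 27/32; 7/8; 1 } → 13643/16384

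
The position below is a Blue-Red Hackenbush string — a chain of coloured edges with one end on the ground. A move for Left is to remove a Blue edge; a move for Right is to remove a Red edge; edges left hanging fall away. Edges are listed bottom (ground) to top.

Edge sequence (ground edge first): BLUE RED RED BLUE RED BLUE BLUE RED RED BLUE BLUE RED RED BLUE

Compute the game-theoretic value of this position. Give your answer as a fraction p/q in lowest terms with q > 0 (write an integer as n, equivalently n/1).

2867/8192

B: Left { 0 }, Right { ∅ } = simplest 1
BR: Left { 0 }, Right { 1 } = simplest 1/2
BRR: Left { 0 }, Right { 1/2,1 } = simplest 1/4
BRRB: Left { 0,1/4 }, Right { 1/2,1 } = simplest 3/8
BRRBR: Left { 0,1/4 }, Right { 3/8,1/2,1 } = simplest 5/16
BRRBRB: Left { 0,1/4,5/16 }, Right { 3/8,1/2,1 } = simplest 11/32
BRRBRBB: Left { 0,1/4,5/16,11/32 }, Right { 3/8,1/2,1 } = simplest 23/64
BRRBRBBR: Left { 0,1/4,5/16,11/32 }, Right { 23/64,3/8,1/2,1 } = simplest 45/128
BRRBRBBRR: Left { 0,1/4,5/16,11/32 }, Right { 45/128,23/64,3/8,1/2,1 } = simplest 89/256
BRRBRBBRRB: Left { 0,1/4,5/16,11/32,89/256 }, Right { 45/128,23/64,3/8,1/2,1 } = simplest 179/512
BRRBRBBRRBB: Left { 0,1/4,5/16,11/32,89/256,179/512 }, Right { 45/128,23/64,3/8,1/2,1 } = simplest 359/1024
BRRBRBBRRBBR: Left { 0,1/4,5/16,11/32,89/256,179/512 }, Right { 359/1024,45/128,23/64,3/8,1/2,1 } = simplest 717/2048
BRRBRBBRRBBRR: Left { 0,1/4,5/16,11/32,89/256,179/512 }, Right { 717/2048,359/1024,45/128,23/64,3/8,1/2,1 } = simplest 1433/4096
BRRBRBBRRBBRRB: Left { 0,1/4,5/16,11/32,89/256,179/512,1433/4096 }, Right { 717/2048,359/1024,45/128,23/64,3/8,1/2,1 } = simplest 2867/8192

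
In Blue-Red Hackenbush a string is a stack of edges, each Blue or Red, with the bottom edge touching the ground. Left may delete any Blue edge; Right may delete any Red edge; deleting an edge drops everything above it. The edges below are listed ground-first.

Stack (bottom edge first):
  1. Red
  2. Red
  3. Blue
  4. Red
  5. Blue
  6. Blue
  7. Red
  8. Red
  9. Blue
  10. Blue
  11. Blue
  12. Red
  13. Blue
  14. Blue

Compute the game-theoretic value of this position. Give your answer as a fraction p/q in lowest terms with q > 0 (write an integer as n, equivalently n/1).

value_1 [R]  L=[∅]  R=[0]  => -1
value_2 [RR]  L=[∅]  R=[-1, 0]  => -2
value_3 [RRB]  L=[-2]  R=[-1, 0]  => -3/2
value_4 [RRBR]  L=[-2]  R=[-3/2, -1, 0]  => -7/4
value_5 [RRBRB]  L=[-2, -7/4]  R=[-3/2, -1, 0]  => -13/8
value_6 [RRBRBB]  L=[-2, -7/4, -13/8]  R=[-3/2, -1, 0]  => -25/16
value_7 [RRBRBBR]  L=[-2, -7/4, -13/8]  R=[-25/16, -3/2, -1, 0]  => -51/32
value_8 [RRBRBBRR]  L=[-2, -7/4, -13/8]  R=[-51/32, -25/16, -3/2, -1, 0]  => -103/64
value_9 [RRBRBBRRB]  L=[-2, -7/4, -13/8, -103/64]  R=[-51/32, -25/16, -3/2, -1, 0]  => -205/128
value_10 [RRBRBBRRBB]  L=[-2, -7/4, -13/8, -103/64, -205/128]  R=[-51/32, -25/16, -3/2, -1, 0]  => -409/256
value_11 [RRBRBBRRBBB]  L=[-2, -7/4, -13/8, -103/64, -205/128, -409/256]  R=[-51/32, -25/16, -3/2, -1, 0]  => -817/512
value_12 [RRBRBBRRBBBR]  L=[-2, -7/4, -13/8, -103/64, -205/128, -409/256]  R=[-817/512, -51/32, -25/16, -3/2, -1, 0]  => -1635/1024
value_13 [RRBRBBRRBBBRB]  L=[-2, -7/4, -13/8, -103/64, -205/128, -409/256, -1635/1024]  R=[-817/512, -51/32, -25/16, -3/2, -1, 0]  => -3269/2048
value_14 [RRBRBBRRBBBRBB]  L=[-2, -7/4, -13/8, -103/64, -205/128, -409/256, -1635/1024, -3269/2048]  R=[-817/512, -51/32, -25/16, -3/2, -1, 0]  => -6537/4096

-6537/4096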